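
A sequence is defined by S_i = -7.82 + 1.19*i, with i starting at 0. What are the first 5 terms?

This is an arithmetic sequence.
i=0: S_0 = -7.82 + 1.19*0 = -7.82
i=1: S_1 = -7.82 + 1.19*1 = -6.63
i=2: S_2 = -7.82 + 1.19*2 = -5.44
i=3: S_3 = -7.82 + 1.19*3 = -4.25
i=4: S_4 = -7.82 + 1.19*4 = -3.06
The first 5 terms are: [-7.82, -6.63, -5.44, -4.25, -3.06]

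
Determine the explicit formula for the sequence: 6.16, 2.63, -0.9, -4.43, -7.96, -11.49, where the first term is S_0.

Check differences: 2.63 - 6.16 = -3.53
-0.9 - 2.63 = -3.53
Common difference d = -3.53.
First term a = 6.16.
Formula: S_i = 6.16 - 3.53*i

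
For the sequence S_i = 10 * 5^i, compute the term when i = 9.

S_9 = 10 * 5^9 = 10 * 1953125 = 19531250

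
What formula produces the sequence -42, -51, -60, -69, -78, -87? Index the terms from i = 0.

Check differences: -51 - -42 = -9
-60 - -51 = -9
Common difference d = -9.
First term a = -42.
Formula: S_i = -42 - 9*i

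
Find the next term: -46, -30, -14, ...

Differences: -30 - -46 = 16
This is an arithmetic sequence with common difference d = 16.
Next term = -14 + 16 = 2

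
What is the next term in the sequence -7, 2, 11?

Differences: 2 - -7 = 9
This is an arithmetic sequence with common difference d = 9.
Next term = 11 + 9 = 20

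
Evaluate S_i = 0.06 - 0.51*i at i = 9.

S_9 = 0.06 + -0.51*9 = 0.06 + -4.59 = -4.53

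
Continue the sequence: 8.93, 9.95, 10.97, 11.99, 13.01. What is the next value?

Differences: 9.95 - 8.93 = 1.02
This is an arithmetic sequence with common difference d = 1.02.
Next term = 13.01 + 1.02 = 14.03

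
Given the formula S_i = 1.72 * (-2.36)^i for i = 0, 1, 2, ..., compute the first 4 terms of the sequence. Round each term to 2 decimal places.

This is a geometric sequence.
i=0: S_0 = 1.72 * (-2.36)^0 = 1.72
i=1: S_1 = 1.72 * (-2.36)^1 ≈ -4.06
i=2: S_2 = 1.72 * (-2.36)^2 ≈ 9.58
i=3: S_3 = 1.72 * (-2.36)^3 ≈ -22.61
The first 4 terms are: [1.72, -4.06, 9.58, -22.61]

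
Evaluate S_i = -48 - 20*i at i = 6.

S_6 = -48 + -20*6 = -48 + -120 = -168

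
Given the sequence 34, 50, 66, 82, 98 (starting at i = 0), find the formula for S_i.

Check differences: 50 - 34 = 16
66 - 50 = 16
Common difference d = 16.
First term a = 34.
Formula: S_i = 34 + 16*i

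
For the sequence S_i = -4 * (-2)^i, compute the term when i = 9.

S_9 = -4 * (-2)^9 = -4 * -512 = 2048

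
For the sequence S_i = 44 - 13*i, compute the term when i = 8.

S_8 = 44 + -13*8 = 44 + -104 = -60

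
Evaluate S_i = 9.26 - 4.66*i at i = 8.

S_8 = 9.26 + -4.66*8 = 9.26 + -37.28 = -28.02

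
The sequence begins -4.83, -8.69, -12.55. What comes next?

Differences: -8.69 - -4.83 = -3.86
This is an arithmetic sequence with common difference d = -3.86.
Next term = -12.55 + -3.86 = -16.41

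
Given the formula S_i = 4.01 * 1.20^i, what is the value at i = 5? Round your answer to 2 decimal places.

S_5 = 4.01 * 1.2^5 ≈ 4.01 * 2.4883 ≈ 9.98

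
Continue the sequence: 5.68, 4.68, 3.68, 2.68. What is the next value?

Differences: 4.68 - 5.68 = -1.0
This is an arithmetic sequence with common difference d = -1.0.
Next term = 2.68 + -1.0 = 1.68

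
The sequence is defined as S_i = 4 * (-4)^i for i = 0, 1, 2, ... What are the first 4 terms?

This is a geometric sequence.
i=0: S_0 = 4 * (-4)^0 = 4
i=1: S_1 = 4 * (-4)^1 = -16
i=2: S_2 = 4 * (-4)^2 = 64
i=3: S_3 = 4 * (-4)^3 = -256
The first 4 terms are: [4, -16, 64, -256]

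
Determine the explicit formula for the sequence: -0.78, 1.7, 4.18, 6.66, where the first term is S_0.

Check differences: 1.7 - -0.78 = 2.48
4.18 - 1.7 = 2.48
Common difference d = 2.48.
First term a = -0.78.
Formula: S_i = -0.78 + 2.48*i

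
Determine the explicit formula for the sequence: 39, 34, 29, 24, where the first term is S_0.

Check differences: 34 - 39 = -5
29 - 34 = -5
Common difference d = -5.
First term a = 39.
Formula: S_i = 39 - 5*i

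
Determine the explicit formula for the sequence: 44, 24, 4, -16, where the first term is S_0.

Check differences: 24 - 44 = -20
4 - 24 = -20
Common difference d = -20.
First term a = 44.
Formula: S_i = 44 - 20*i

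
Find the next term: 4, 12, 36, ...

Ratios: 12 / 4 = 3.0
This is a geometric sequence with common ratio r = 3.
Next term = 36 * 3 = 108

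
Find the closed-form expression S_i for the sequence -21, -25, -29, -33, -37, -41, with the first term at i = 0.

Check differences: -25 - -21 = -4
-29 - -25 = -4
Common difference d = -4.
First term a = -21.
Formula: S_i = -21 - 4*i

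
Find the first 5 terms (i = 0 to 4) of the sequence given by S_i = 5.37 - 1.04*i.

This is an arithmetic sequence.
i=0: S_0 = 5.37 + -1.04*0 = 5.37
i=1: S_1 = 5.37 + -1.04*1 = 4.33
i=2: S_2 = 5.37 + -1.04*2 = 3.29
i=3: S_3 = 5.37 + -1.04*3 = 2.25
i=4: S_4 = 5.37 + -1.04*4 = 1.21
The first 5 terms are: [5.37, 4.33, 3.29, 2.25, 1.21]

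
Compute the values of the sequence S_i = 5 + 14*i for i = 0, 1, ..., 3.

This is an arithmetic sequence.
i=0: S_0 = 5 + 14*0 = 5
i=1: S_1 = 5 + 14*1 = 19
i=2: S_2 = 5 + 14*2 = 33
i=3: S_3 = 5 + 14*3 = 47
The first 4 terms are: [5, 19, 33, 47]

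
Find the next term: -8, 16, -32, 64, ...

Ratios: 16 / -8 = -2.0
This is a geometric sequence with common ratio r = -2.
Next term = 64 * -2 = -128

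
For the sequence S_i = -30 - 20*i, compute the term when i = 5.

S_5 = -30 + -20*5 = -30 + -100 = -130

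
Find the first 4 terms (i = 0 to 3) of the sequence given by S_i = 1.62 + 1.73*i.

This is an arithmetic sequence.
i=0: S_0 = 1.62 + 1.73*0 = 1.62
i=1: S_1 = 1.62 + 1.73*1 = 3.35
i=2: S_2 = 1.62 + 1.73*2 = 5.08
i=3: S_3 = 1.62 + 1.73*3 = 6.81
The first 4 terms are: [1.62, 3.35, 5.08, 6.81]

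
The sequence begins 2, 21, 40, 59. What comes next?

Differences: 21 - 2 = 19
This is an arithmetic sequence with common difference d = 19.
Next term = 59 + 19 = 78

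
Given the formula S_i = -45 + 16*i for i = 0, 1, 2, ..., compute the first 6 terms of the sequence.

This is an arithmetic sequence.
i=0: S_0 = -45 + 16*0 = -45
i=1: S_1 = -45 + 16*1 = -29
i=2: S_2 = -45 + 16*2 = -13
i=3: S_3 = -45 + 16*3 = 3
i=4: S_4 = -45 + 16*4 = 19
i=5: S_5 = -45 + 16*5 = 35
The first 6 terms are: [-45, -29, -13, 3, 19, 35]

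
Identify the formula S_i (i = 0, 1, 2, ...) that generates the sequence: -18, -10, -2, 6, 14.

Check differences: -10 - -18 = 8
-2 - -10 = 8
Common difference d = 8.
First term a = -18.
Formula: S_i = -18 + 8*i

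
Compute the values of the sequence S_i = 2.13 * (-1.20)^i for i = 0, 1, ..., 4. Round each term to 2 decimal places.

This is a geometric sequence.
i=0: S_0 = 2.13 * (-1.2)^0 = 2.13
i=1: S_1 = 2.13 * (-1.2)^1 ≈ -2.56
i=2: S_2 = 2.13 * (-1.2)^2 ≈ 3.07
i=3: S_3 = 2.13 * (-1.2)^3 ≈ -3.68
i=4: S_4 = 2.13 * (-1.2)^4 ≈ 4.42
The first 5 terms are: [2.13, -2.56, 3.07, -3.68, 4.42]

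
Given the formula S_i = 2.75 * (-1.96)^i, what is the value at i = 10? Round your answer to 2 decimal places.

S_10 = 2.75 * (-1.96)^10 ≈ 2.75 * 836.6826 ≈ 2300.88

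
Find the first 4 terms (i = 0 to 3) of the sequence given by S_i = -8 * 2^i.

This is a geometric sequence.
i=0: S_0 = -8 * 2^0 = -8
i=1: S_1 = -8 * 2^1 = -16
i=2: S_2 = -8 * 2^2 = -32
i=3: S_3 = -8 * 2^3 = -64
The first 4 terms are: [-8, -16, -32, -64]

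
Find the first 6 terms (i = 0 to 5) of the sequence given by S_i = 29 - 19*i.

This is an arithmetic sequence.
i=0: S_0 = 29 + -19*0 = 29
i=1: S_1 = 29 + -19*1 = 10
i=2: S_2 = 29 + -19*2 = -9
i=3: S_3 = 29 + -19*3 = -28
i=4: S_4 = 29 + -19*4 = -47
i=5: S_5 = 29 + -19*5 = -66
The first 6 terms are: [29, 10, -9, -28, -47, -66]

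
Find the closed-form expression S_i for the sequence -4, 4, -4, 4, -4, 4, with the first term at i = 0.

Check ratios: 4 / -4 = -1.0
Common ratio r = -1.
First term a = -4.
Formula: S_i = -4 * (-1)^i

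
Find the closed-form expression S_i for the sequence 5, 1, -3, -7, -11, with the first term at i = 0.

Check differences: 1 - 5 = -4
-3 - 1 = -4
Common difference d = -4.
First term a = 5.
Formula: S_i = 5 - 4*i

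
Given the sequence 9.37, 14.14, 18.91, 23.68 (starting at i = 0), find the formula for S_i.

Check differences: 14.14 - 9.37 = 4.77
18.91 - 14.14 = 4.77
Common difference d = 4.77.
First term a = 9.37.
Formula: S_i = 9.37 + 4.77*i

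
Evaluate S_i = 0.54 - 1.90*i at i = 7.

S_7 = 0.54 + -1.9*7 = 0.54 + -13.3 = -12.76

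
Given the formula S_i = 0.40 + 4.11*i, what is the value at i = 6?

S_6 = 0.4 + 4.11*6 = 0.4 + 24.66 = 25.06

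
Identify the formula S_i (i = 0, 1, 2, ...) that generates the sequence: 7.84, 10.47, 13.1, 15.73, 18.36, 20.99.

Check differences: 10.47 - 7.84 = 2.63
13.1 - 10.47 = 2.63
Common difference d = 2.63.
First term a = 7.84.
Formula: S_i = 7.84 + 2.63*i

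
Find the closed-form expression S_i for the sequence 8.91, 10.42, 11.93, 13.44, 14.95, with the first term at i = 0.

Check differences: 10.42 - 8.91 = 1.51
11.93 - 10.42 = 1.51
Common difference d = 1.51.
First term a = 8.91.
Formula: S_i = 8.91 + 1.51*i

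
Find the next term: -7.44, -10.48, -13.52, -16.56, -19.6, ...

Differences: -10.48 - -7.44 = -3.04
This is an arithmetic sequence with common difference d = -3.04.
Next term = -19.6 + -3.04 = -22.64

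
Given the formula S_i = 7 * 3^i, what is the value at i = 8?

S_8 = 7 * 3^8 = 7 * 6561 = 45927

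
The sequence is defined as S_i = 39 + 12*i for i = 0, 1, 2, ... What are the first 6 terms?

This is an arithmetic sequence.
i=0: S_0 = 39 + 12*0 = 39
i=1: S_1 = 39 + 12*1 = 51
i=2: S_2 = 39 + 12*2 = 63
i=3: S_3 = 39 + 12*3 = 75
i=4: S_4 = 39 + 12*4 = 87
i=5: S_5 = 39 + 12*5 = 99
The first 6 terms are: [39, 51, 63, 75, 87, 99]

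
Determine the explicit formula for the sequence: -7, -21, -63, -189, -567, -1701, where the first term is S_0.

Check ratios: -21 / -7 = 3.0
Common ratio r = 3.
First term a = -7.
Formula: S_i = -7 * 3^i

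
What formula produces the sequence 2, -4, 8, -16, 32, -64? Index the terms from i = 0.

Check ratios: -4 / 2 = -2.0
Common ratio r = -2.
First term a = 2.
Formula: S_i = 2 * (-2)^i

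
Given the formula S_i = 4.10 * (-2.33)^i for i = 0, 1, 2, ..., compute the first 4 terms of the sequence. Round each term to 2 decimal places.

This is a geometric sequence.
i=0: S_0 = 4.1 * (-2.33)^0 = 4.1
i=1: S_1 = 4.1 * (-2.33)^1 ≈ -9.55
i=2: S_2 = 4.1 * (-2.33)^2 ≈ 22.26
i=3: S_3 = 4.1 * (-2.33)^3 ≈ -51.86
The first 4 terms are: [4.1, -9.55, 22.26, -51.86]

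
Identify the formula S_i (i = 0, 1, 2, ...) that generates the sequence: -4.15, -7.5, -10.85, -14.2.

Check differences: -7.5 - -4.15 = -3.35
-10.85 - -7.5 = -3.35
Common difference d = -3.35.
First term a = -4.15.
Formula: S_i = -4.15 - 3.35*i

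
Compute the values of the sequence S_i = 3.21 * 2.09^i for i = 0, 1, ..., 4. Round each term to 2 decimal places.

This is a geometric sequence.
i=0: S_0 = 3.21 * 2.09^0 = 3.21
i=1: S_1 = 3.21 * 2.09^1 ≈ 6.71
i=2: S_2 = 3.21 * 2.09^2 ≈ 14.02
i=3: S_3 = 3.21 * 2.09^3 ≈ 29.31
i=4: S_4 = 3.21 * 2.09^4 ≈ 61.25
The first 5 terms are: [3.21, 6.71, 14.02, 29.31, 61.25]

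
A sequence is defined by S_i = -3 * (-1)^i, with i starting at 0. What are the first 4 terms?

This is a geometric sequence.
i=0: S_0 = -3 * (-1)^0 = -3
i=1: S_1 = -3 * (-1)^1 = 3
i=2: S_2 = -3 * (-1)^2 = -3
i=3: S_3 = -3 * (-1)^3 = 3
The first 4 terms are: [-3, 3, -3, 3]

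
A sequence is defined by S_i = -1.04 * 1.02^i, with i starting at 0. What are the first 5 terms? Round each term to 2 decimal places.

This is a geometric sequence.
i=0: S_0 = -1.04 * 1.02^0 = -1.04
i=1: S_1 = -1.04 * 1.02^1 ≈ -1.06
i=2: S_2 = -1.04 * 1.02^2 ≈ -1.08
i=3: S_3 = -1.04 * 1.02^3 ≈ -1.1
i=4: S_4 = -1.04 * 1.02^4 ≈ -1.13
The first 5 terms are: [-1.04, -1.06, -1.08, -1.1, -1.13]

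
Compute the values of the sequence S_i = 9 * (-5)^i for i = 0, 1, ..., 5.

This is a geometric sequence.
i=0: S_0 = 9 * (-5)^0 = 9
i=1: S_1 = 9 * (-5)^1 = -45
i=2: S_2 = 9 * (-5)^2 = 225
i=3: S_3 = 9 * (-5)^3 = -1125
i=4: S_4 = 9 * (-5)^4 = 5625
i=5: S_5 = 9 * (-5)^5 = -28125
The first 6 terms are: [9, -45, 225, -1125, 5625, -28125]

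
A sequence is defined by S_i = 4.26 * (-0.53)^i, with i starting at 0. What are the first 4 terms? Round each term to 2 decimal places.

This is a geometric sequence.
i=0: S_0 = 4.26 * (-0.53)^0 = 4.26
i=1: S_1 = 4.26 * (-0.53)^1 ≈ -2.26
i=2: S_2 = 4.26 * (-0.53)^2 ≈ 1.2
i=3: S_3 = 4.26 * (-0.53)^3 ≈ -0.63
The first 4 terms are: [4.26, -2.26, 1.2, -0.63]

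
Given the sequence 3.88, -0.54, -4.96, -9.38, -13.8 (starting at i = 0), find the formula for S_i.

Check differences: -0.54 - 3.88 = -4.42
-4.96 - -0.54 = -4.42
Common difference d = -4.42.
First term a = 3.88.
Formula: S_i = 3.88 - 4.42*i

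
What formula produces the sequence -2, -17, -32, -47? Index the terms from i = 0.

Check differences: -17 - -2 = -15
-32 - -17 = -15
Common difference d = -15.
First term a = -2.
Formula: S_i = -2 - 15*i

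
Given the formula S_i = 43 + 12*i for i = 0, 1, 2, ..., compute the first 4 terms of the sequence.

This is an arithmetic sequence.
i=0: S_0 = 43 + 12*0 = 43
i=1: S_1 = 43 + 12*1 = 55
i=2: S_2 = 43 + 12*2 = 67
i=3: S_3 = 43 + 12*3 = 79
The first 4 terms are: [43, 55, 67, 79]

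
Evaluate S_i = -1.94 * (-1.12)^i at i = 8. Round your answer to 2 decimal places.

S_8 = -1.94 * (-1.12)^8 ≈ -1.94 * 2.476 ≈ -4.8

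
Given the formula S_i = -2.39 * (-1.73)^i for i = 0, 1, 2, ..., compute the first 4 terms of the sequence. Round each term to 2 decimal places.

This is a geometric sequence.
i=0: S_0 = -2.39 * (-1.73)^0 = -2.39
i=1: S_1 = -2.39 * (-1.73)^1 ≈ 4.13
i=2: S_2 = -2.39 * (-1.73)^2 ≈ -7.15
i=3: S_3 = -2.39 * (-1.73)^3 ≈ 12.37
The first 4 terms are: [-2.39, 4.13, -7.15, 12.37]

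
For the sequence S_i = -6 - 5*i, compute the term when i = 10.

S_10 = -6 + -5*10 = -6 + -50 = -56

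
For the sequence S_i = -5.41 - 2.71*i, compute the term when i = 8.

S_8 = -5.41 + -2.71*8 = -5.41 + -21.68 = -27.09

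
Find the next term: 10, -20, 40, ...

Ratios: -20 / 10 = -2.0
This is a geometric sequence with common ratio r = -2.
Next term = 40 * -2 = -80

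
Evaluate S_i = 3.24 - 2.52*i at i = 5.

S_5 = 3.24 + -2.52*5 = 3.24 + -12.6 = -9.36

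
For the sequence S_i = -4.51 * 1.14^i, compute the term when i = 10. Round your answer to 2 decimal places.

S_10 = -4.51 * 1.14^10 ≈ -4.51 * 3.7072 ≈ -16.72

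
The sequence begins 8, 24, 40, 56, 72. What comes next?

Differences: 24 - 8 = 16
This is an arithmetic sequence with common difference d = 16.
Next term = 72 + 16 = 88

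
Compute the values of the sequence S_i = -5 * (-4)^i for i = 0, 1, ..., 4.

This is a geometric sequence.
i=0: S_0 = -5 * (-4)^0 = -5
i=1: S_1 = -5 * (-4)^1 = 20
i=2: S_2 = -5 * (-4)^2 = -80
i=3: S_3 = -5 * (-4)^3 = 320
i=4: S_4 = -5 * (-4)^4 = -1280
The first 5 terms are: [-5, 20, -80, 320, -1280]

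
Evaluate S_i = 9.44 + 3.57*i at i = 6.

S_6 = 9.44 + 3.57*6 = 9.44 + 21.42 = 30.86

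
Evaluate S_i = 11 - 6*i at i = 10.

S_10 = 11 + -6*10 = 11 + -60 = -49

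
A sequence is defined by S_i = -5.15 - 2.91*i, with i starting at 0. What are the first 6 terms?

This is an arithmetic sequence.
i=0: S_0 = -5.15 + -2.91*0 = -5.15
i=1: S_1 = -5.15 + -2.91*1 = -8.06
i=2: S_2 = -5.15 + -2.91*2 = -10.97
i=3: S_3 = -5.15 + -2.91*3 = -13.88
i=4: S_4 = -5.15 + -2.91*4 = -16.79
i=5: S_5 = -5.15 + -2.91*5 = -19.7
The first 6 terms are: [-5.15, -8.06, -10.97, -13.88, -16.79, -19.7]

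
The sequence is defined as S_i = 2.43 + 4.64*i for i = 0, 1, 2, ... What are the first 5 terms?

This is an arithmetic sequence.
i=0: S_0 = 2.43 + 4.64*0 = 2.43
i=1: S_1 = 2.43 + 4.64*1 = 7.07
i=2: S_2 = 2.43 + 4.64*2 = 11.71
i=3: S_3 = 2.43 + 4.64*3 = 16.35
i=4: S_4 = 2.43 + 4.64*4 = 20.99
The first 5 terms are: [2.43, 7.07, 11.71, 16.35, 20.99]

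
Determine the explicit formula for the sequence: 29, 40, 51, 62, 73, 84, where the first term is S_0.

Check differences: 40 - 29 = 11
51 - 40 = 11
Common difference d = 11.
First term a = 29.
Formula: S_i = 29 + 11*i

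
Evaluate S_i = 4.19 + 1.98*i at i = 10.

S_10 = 4.19 + 1.98*10 = 4.19 + 19.8 = 23.99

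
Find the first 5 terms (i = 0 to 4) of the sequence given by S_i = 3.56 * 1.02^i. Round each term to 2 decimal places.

This is a geometric sequence.
i=0: S_0 = 3.56 * 1.02^0 = 3.56
i=1: S_1 = 3.56 * 1.02^1 ≈ 3.63
i=2: S_2 = 3.56 * 1.02^2 ≈ 3.7
i=3: S_3 = 3.56 * 1.02^3 ≈ 3.78
i=4: S_4 = 3.56 * 1.02^4 ≈ 3.85
The first 5 terms are: [3.56, 3.63, 3.7, 3.78, 3.85]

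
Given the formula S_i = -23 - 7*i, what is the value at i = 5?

S_5 = -23 + -7*5 = -23 + -35 = -58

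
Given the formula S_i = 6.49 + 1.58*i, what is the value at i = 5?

S_5 = 6.49 + 1.58*5 = 6.49 + 7.9 = 14.39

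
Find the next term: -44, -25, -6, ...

Differences: -25 - -44 = 19
This is an arithmetic sequence with common difference d = 19.
Next term = -6 + 19 = 13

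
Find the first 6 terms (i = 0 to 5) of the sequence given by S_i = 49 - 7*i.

This is an arithmetic sequence.
i=0: S_0 = 49 + -7*0 = 49
i=1: S_1 = 49 + -7*1 = 42
i=2: S_2 = 49 + -7*2 = 35
i=3: S_3 = 49 + -7*3 = 28
i=4: S_4 = 49 + -7*4 = 21
i=5: S_5 = 49 + -7*5 = 14
The first 6 terms are: [49, 42, 35, 28, 21, 14]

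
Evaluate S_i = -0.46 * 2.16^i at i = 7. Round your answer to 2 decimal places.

S_7 = -0.46 * 2.16^7 ≈ -0.46 * 219.3695 ≈ -100.91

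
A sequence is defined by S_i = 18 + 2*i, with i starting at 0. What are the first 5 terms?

This is an arithmetic sequence.
i=0: S_0 = 18 + 2*0 = 18
i=1: S_1 = 18 + 2*1 = 20
i=2: S_2 = 18 + 2*2 = 22
i=3: S_3 = 18 + 2*3 = 24
i=4: S_4 = 18 + 2*4 = 26
The first 5 terms are: [18, 20, 22, 24, 26]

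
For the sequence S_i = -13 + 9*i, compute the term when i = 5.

S_5 = -13 + 9*5 = -13 + 45 = 32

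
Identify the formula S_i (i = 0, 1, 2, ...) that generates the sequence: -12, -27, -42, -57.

Check differences: -27 - -12 = -15
-42 - -27 = -15
Common difference d = -15.
First term a = -12.
Formula: S_i = -12 - 15*i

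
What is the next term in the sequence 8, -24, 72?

Ratios: -24 / 8 = -3.0
This is a geometric sequence with common ratio r = -3.
Next term = 72 * -3 = -216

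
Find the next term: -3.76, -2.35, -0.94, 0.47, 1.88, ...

Differences: -2.35 - -3.76 = 1.41
This is an arithmetic sequence with common difference d = 1.41.
Next term = 1.88 + 1.41 = 3.29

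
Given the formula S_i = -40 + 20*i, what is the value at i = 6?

S_6 = -40 + 20*6 = -40 + 120 = 80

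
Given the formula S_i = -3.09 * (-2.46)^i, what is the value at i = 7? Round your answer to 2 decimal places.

S_7 = -3.09 * (-2.46)^7 ≈ -3.09 * -545.1873 ≈ 1684.63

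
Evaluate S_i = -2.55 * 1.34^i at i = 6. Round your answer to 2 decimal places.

S_6 = -2.55 * 1.34^6 ≈ -2.55 * 5.7893 ≈ -14.76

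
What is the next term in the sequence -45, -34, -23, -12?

Differences: -34 - -45 = 11
This is an arithmetic sequence with common difference d = 11.
Next term = -12 + 11 = -1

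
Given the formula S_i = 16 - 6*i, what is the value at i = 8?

S_8 = 16 + -6*8 = 16 + -48 = -32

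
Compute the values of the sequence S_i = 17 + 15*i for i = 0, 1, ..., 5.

This is an arithmetic sequence.
i=0: S_0 = 17 + 15*0 = 17
i=1: S_1 = 17 + 15*1 = 32
i=2: S_2 = 17 + 15*2 = 47
i=3: S_3 = 17 + 15*3 = 62
i=4: S_4 = 17 + 15*4 = 77
i=5: S_5 = 17 + 15*5 = 92
The first 6 terms are: [17, 32, 47, 62, 77, 92]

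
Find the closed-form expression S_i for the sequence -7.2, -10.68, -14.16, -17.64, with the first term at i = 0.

Check differences: -10.68 - -7.2 = -3.48
-14.16 - -10.68 = -3.48
Common difference d = -3.48.
First term a = -7.2.
Formula: S_i = -7.20 - 3.48*i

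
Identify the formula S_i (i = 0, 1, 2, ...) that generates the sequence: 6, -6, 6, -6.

Check ratios: -6 / 6 = -1.0
Common ratio r = -1.
First term a = 6.
Formula: S_i = 6 * (-1)^i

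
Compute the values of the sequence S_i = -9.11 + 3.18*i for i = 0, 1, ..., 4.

This is an arithmetic sequence.
i=0: S_0 = -9.11 + 3.18*0 = -9.11
i=1: S_1 = -9.11 + 3.18*1 = -5.93
i=2: S_2 = -9.11 + 3.18*2 = -2.75
i=3: S_3 = -9.11 + 3.18*3 = 0.43
i=4: S_4 = -9.11 + 3.18*4 = 3.61
The first 5 terms are: [-9.11, -5.93, -2.75, 0.43, 3.61]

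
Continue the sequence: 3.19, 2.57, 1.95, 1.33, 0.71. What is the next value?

Differences: 2.57 - 3.19 = -0.62
This is an arithmetic sequence with common difference d = -0.62.
Next term = 0.71 + -0.62 = 0.09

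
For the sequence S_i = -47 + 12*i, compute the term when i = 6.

S_6 = -47 + 12*6 = -47 + 72 = 25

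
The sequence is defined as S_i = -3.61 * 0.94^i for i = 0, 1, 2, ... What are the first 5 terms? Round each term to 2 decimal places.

This is a geometric sequence.
i=0: S_0 = -3.61 * 0.94^0 = -3.61
i=1: S_1 = -3.61 * 0.94^1 ≈ -3.39
i=2: S_2 = -3.61 * 0.94^2 ≈ -3.19
i=3: S_3 = -3.61 * 0.94^3 ≈ -3.0
i=4: S_4 = -3.61 * 0.94^4 ≈ -2.82
The first 5 terms are: [-3.61, -3.39, -3.19, -3.0, -2.82]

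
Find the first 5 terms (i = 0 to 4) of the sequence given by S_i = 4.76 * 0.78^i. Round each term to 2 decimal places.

This is a geometric sequence.
i=0: S_0 = 4.76 * 0.78^0 = 4.76
i=1: S_1 = 4.76 * 0.78^1 ≈ 3.71
i=2: S_2 = 4.76 * 0.78^2 ≈ 2.9
i=3: S_3 = 4.76 * 0.78^3 ≈ 2.26
i=4: S_4 = 4.76 * 0.78^4 ≈ 1.76
The first 5 terms are: [4.76, 3.71, 2.9, 2.26, 1.76]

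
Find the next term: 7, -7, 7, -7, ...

Ratios: -7 / 7 = -1.0
This is a geometric sequence with common ratio r = -1.
Next term = -7 * -1 = 7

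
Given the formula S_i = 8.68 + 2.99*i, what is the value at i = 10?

S_10 = 8.68 + 2.99*10 = 8.68 + 29.9 = 38.58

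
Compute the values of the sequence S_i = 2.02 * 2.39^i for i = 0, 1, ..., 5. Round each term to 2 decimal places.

This is a geometric sequence.
i=0: S_0 = 2.02 * 2.39^0 = 2.02
i=1: S_1 = 2.02 * 2.39^1 ≈ 4.83
i=2: S_2 = 2.02 * 2.39^2 ≈ 11.54
i=3: S_3 = 2.02 * 2.39^3 ≈ 27.58
i=4: S_4 = 2.02 * 2.39^4 ≈ 65.91
i=5: S_5 = 2.02 * 2.39^5 ≈ 157.52
The first 6 terms are: [2.02, 4.83, 11.54, 27.58, 65.91, 157.52]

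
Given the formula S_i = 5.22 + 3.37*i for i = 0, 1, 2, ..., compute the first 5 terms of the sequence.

This is an arithmetic sequence.
i=0: S_0 = 5.22 + 3.37*0 = 5.22
i=1: S_1 = 5.22 + 3.37*1 = 8.59
i=2: S_2 = 5.22 + 3.37*2 = 11.96
i=3: S_3 = 5.22 + 3.37*3 = 15.33
i=4: S_4 = 5.22 + 3.37*4 = 18.7
The first 5 terms are: [5.22, 8.59, 11.96, 15.33, 18.7]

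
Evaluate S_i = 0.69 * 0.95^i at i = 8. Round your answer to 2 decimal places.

S_8 = 0.69 * 0.95^8 ≈ 0.69 * 0.6634 ≈ 0.46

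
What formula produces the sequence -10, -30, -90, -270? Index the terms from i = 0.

Check ratios: -30 / -10 = 3.0
Common ratio r = 3.
First term a = -10.
Formula: S_i = -10 * 3^i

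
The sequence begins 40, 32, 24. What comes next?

Differences: 32 - 40 = -8
This is an arithmetic sequence with common difference d = -8.
Next term = 24 + -8 = 16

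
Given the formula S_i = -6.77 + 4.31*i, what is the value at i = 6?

S_6 = -6.77 + 4.31*6 = -6.77 + 25.86 = 19.09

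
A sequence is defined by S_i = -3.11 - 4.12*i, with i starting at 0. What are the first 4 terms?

This is an arithmetic sequence.
i=0: S_0 = -3.11 + -4.12*0 = -3.11
i=1: S_1 = -3.11 + -4.12*1 = -7.23
i=2: S_2 = -3.11 + -4.12*2 = -11.35
i=3: S_3 = -3.11 + -4.12*3 = -15.47
The first 4 terms are: [-3.11, -7.23, -11.35, -15.47]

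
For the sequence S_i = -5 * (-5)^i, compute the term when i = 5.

S_5 = -5 * (-5)^5 = -5 * -3125 = 15625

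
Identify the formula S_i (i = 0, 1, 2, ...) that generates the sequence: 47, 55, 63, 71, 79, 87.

Check differences: 55 - 47 = 8
63 - 55 = 8
Common difference d = 8.
First term a = 47.
Formula: S_i = 47 + 8*i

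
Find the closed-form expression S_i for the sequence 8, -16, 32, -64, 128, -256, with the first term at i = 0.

Check ratios: -16 / 8 = -2.0
Common ratio r = -2.
First term a = 8.
Formula: S_i = 8 * (-2)^i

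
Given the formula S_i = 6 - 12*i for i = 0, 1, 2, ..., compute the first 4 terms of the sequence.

This is an arithmetic sequence.
i=0: S_0 = 6 + -12*0 = 6
i=1: S_1 = 6 + -12*1 = -6
i=2: S_2 = 6 + -12*2 = -18
i=3: S_3 = 6 + -12*3 = -30
The first 4 terms are: [6, -6, -18, -30]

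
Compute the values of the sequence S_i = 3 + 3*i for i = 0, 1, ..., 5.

This is an arithmetic sequence.
i=0: S_0 = 3 + 3*0 = 3
i=1: S_1 = 3 + 3*1 = 6
i=2: S_2 = 3 + 3*2 = 9
i=3: S_3 = 3 + 3*3 = 12
i=4: S_4 = 3 + 3*4 = 15
i=5: S_5 = 3 + 3*5 = 18
The first 6 terms are: [3, 6, 9, 12, 15, 18]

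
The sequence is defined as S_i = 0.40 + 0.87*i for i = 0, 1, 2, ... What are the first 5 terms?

This is an arithmetic sequence.
i=0: S_0 = 0.4 + 0.87*0 = 0.4
i=1: S_1 = 0.4 + 0.87*1 = 1.27
i=2: S_2 = 0.4 + 0.87*2 = 2.14
i=3: S_3 = 0.4 + 0.87*3 = 3.01
i=4: S_4 = 0.4 + 0.87*4 = 3.88
The first 5 terms are: [0.4, 1.27, 2.14, 3.01, 3.88]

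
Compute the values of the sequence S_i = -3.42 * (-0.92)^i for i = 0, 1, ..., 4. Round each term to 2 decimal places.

This is a geometric sequence.
i=0: S_0 = -3.42 * (-0.92)^0 = -3.42
i=1: S_1 = -3.42 * (-0.92)^1 ≈ 3.15
i=2: S_2 = -3.42 * (-0.92)^2 ≈ -2.89
i=3: S_3 = -3.42 * (-0.92)^3 ≈ 2.66
i=4: S_4 = -3.42 * (-0.92)^4 ≈ -2.45
The first 5 terms are: [-3.42, 3.15, -2.89, 2.66, -2.45]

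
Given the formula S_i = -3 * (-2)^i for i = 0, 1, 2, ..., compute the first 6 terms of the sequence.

This is a geometric sequence.
i=0: S_0 = -3 * (-2)^0 = -3
i=1: S_1 = -3 * (-2)^1 = 6
i=2: S_2 = -3 * (-2)^2 = -12
i=3: S_3 = -3 * (-2)^3 = 24
i=4: S_4 = -3 * (-2)^4 = -48
i=5: S_5 = -3 * (-2)^5 = 96
The first 6 terms are: [-3, 6, -12, 24, -48, 96]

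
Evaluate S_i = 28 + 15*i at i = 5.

S_5 = 28 + 15*5 = 28 + 75 = 103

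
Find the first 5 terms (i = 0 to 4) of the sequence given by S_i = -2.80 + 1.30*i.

This is an arithmetic sequence.
i=0: S_0 = -2.8 + 1.3*0 = -2.8
i=1: S_1 = -2.8 + 1.3*1 = -1.5
i=2: S_2 = -2.8 + 1.3*2 = -0.2
i=3: S_3 = -2.8 + 1.3*3 = 1.1
i=4: S_4 = -2.8 + 1.3*4 = 2.4
The first 5 terms are: [-2.8, -1.5, -0.2, 1.1, 2.4]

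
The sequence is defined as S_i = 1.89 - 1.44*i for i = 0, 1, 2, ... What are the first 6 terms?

This is an arithmetic sequence.
i=0: S_0 = 1.89 + -1.44*0 = 1.89
i=1: S_1 = 1.89 + -1.44*1 = 0.45
i=2: S_2 = 1.89 + -1.44*2 = -0.99
i=3: S_3 = 1.89 + -1.44*3 = -2.43
i=4: S_4 = 1.89 + -1.44*4 = -3.87
i=5: S_5 = 1.89 + -1.44*5 = -5.31
The first 6 terms are: [1.89, 0.45, -0.99, -2.43, -3.87, -5.31]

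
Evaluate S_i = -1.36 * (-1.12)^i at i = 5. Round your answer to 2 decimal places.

S_5 = -1.36 * (-1.12)^5 ≈ -1.36 * -1.7623 ≈ 2.4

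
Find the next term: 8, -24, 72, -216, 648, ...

Ratios: -24 / 8 = -3.0
This is a geometric sequence with common ratio r = -3.
Next term = 648 * -3 = -1944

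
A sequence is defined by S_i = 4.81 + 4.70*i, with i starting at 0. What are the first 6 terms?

This is an arithmetic sequence.
i=0: S_0 = 4.81 + 4.7*0 = 4.81
i=1: S_1 = 4.81 + 4.7*1 = 9.51
i=2: S_2 = 4.81 + 4.7*2 = 14.21
i=3: S_3 = 4.81 + 4.7*3 = 18.91
i=4: S_4 = 4.81 + 4.7*4 = 23.61
i=5: S_5 = 4.81 + 4.7*5 = 28.31
The first 6 terms are: [4.81, 9.51, 14.21, 18.91, 23.61, 28.31]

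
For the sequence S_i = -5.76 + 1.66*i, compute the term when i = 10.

S_10 = -5.76 + 1.66*10 = -5.76 + 16.6 = 10.84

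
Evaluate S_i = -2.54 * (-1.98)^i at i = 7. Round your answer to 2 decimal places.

S_7 = -2.54 * (-1.98)^7 ≈ -2.54 * -119.3044 ≈ 303.03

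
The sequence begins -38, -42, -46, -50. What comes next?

Differences: -42 - -38 = -4
This is an arithmetic sequence with common difference d = -4.
Next term = -50 + -4 = -54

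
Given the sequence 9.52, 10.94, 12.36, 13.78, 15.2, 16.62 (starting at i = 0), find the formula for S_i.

Check differences: 10.94 - 9.52 = 1.42
12.36 - 10.94 = 1.42
Common difference d = 1.42.
First term a = 9.52.
Formula: S_i = 9.52 + 1.42*i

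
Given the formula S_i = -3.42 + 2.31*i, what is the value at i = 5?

S_5 = -3.42 + 2.31*5 = -3.42 + 11.55 = 8.13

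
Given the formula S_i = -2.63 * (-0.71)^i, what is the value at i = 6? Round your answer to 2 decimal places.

S_6 = -2.63 * (-0.71)^6 ≈ -2.63 * 0.1281 ≈ -0.34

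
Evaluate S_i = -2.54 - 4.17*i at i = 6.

S_6 = -2.54 + -4.17*6 = -2.54 + -25.02 = -27.56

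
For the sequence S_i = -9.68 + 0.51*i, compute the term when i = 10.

S_10 = -9.68 + 0.51*10 = -9.68 + 5.1 = -4.58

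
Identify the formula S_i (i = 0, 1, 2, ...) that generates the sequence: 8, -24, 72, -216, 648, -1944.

Check ratios: -24 / 8 = -3.0
Common ratio r = -3.
First term a = 8.
Formula: S_i = 8 * (-3)^i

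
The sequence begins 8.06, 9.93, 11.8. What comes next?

Differences: 9.93 - 8.06 = 1.87
This is an arithmetic sequence with common difference d = 1.87.
Next term = 11.8 + 1.87 = 13.67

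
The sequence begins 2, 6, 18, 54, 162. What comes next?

Ratios: 6 / 2 = 3.0
This is a geometric sequence with common ratio r = 3.
Next term = 162 * 3 = 486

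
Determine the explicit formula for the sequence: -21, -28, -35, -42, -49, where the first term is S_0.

Check differences: -28 - -21 = -7
-35 - -28 = -7
Common difference d = -7.
First term a = -21.
Formula: S_i = -21 - 7*i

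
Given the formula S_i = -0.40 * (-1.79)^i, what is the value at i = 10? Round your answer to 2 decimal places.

S_10 = -0.4 * (-1.79)^10 ≈ -0.4 * 337.6994 ≈ -135.08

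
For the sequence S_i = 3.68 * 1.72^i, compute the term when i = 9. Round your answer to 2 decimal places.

S_9 = 3.68 * 1.72^9 ≈ 3.68 * 131.7516 ≈ 484.85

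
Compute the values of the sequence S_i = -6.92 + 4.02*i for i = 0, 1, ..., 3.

This is an arithmetic sequence.
i=0: S_0 = -6.92 + 4.02*0 = -6.92
i=1: S_1 = -6.92 + 4.02*1 = -2.9
i=2: S_2 = -6.92 + 4.02*2 = 1.12
i=3: S_3 = -6.92 + 4.02*3 = 5.14
The first 4 terms are: [-6.92, -2.9, 1.12, 5.14]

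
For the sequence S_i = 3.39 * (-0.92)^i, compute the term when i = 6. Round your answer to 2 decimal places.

S_6 = 3.39 * (-0.92)^6 ≈ 3.39 * 0.6064 ≈ 2.06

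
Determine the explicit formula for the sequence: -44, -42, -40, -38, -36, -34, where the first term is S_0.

Check differences: -42 - -44 = 2
-40 - -42 = 2
Common difference d = 2.
First term a = -44.
Formula: S_i = -44 + 2*i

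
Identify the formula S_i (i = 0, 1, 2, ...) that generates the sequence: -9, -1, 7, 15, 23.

Check differences: -1 - -9 = 8
7 - -1 = 8
Common difference d = 8.
First term a = -9.
Formula: S_i = -9 + 8*i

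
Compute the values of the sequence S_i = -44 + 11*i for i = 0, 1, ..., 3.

This is an arithmetic sequence.
i=0: S_0 = -44 + 11*0 = -44
i=1: S_1 = -44 + 11*1 = -33
i=2: S_2 = -44 + 11*2 = -22
i=3: S_3 = -44 + 11*3 = -11
The first 4 terms are: [-44, -33, -22, -11]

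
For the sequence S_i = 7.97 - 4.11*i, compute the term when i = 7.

S_7 = 7.97 + -4.11*7 = 7.97 + -28.77 = -20.8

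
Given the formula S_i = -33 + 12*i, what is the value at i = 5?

S_5 = -33 + 12*5 = -33 + 60 = 27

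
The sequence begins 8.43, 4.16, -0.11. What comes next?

Differences: 4.16 - 8.43 = -4.27
This is an arithmetic sequence with common difference d = -4.27.
Next term = -0.11 + -4.27 = -4.38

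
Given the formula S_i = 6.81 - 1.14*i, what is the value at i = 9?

S_9 = 6.81 + -1.14*9 = 6.81 + -10.26 = -3.45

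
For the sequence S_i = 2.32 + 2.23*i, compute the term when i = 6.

S_6 = 2.32 + 2.23*6 = 2.32 + 13.38 = 15.7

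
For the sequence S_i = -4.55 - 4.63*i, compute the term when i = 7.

S_7 = -4.55 + -4.63*7 = -4.55 + -32.41 = -36.96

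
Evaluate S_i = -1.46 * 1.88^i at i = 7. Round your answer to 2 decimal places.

S_7 = -1.46 * 1.88^7 ≈ -1.46 * 83.0051 ≈ -121.19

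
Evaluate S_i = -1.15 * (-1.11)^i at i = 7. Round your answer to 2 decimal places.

S_7 = -1.15 * (-1.11)^7 ≈ -1.15 * -2.0762 ≈ 2.39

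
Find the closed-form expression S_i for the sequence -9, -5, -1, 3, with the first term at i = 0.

Check differences: -5 - -9 = 4
-1 - -5 = 4
Common difference d = 4.
First term a = -9.
Formula: S_i = -9 + 4*i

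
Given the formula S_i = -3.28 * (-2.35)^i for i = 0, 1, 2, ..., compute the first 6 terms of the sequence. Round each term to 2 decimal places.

This is a geometric sequence.
i=0: S_0 = -3.28 * (-2.35)^0 = -3.28
i=1: S_1 = -3.28 * (-2.35)^1 ≈ 7.71
i=2: S_2 = -3.28 * (-2.35)^2 ≈ -18.11
i=3: S_3 = -3.28 * (-2.35)^3 ≈ 42.57
i=4: S_4 = -3.28 * (-2.35)^4 ≈ -100.03
i=5: S_5 = -3.28 * (-2.35)^5 ≈ 235.08
The first 6 terms are: [-3.28, 7.71, -18.11, 42.57, -100.03, 235.08]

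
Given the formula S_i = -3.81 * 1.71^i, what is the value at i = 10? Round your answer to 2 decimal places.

S_10 = -3.81 * 1.71^10 ≈ -3.81 * 213.7771 ≈ -814.49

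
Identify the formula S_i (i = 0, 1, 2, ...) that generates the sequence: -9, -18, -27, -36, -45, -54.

Check differences: -18 - -9 = -9
-27 - -18 = -9
Common difference d = -9.
First term a = -9.
Formula: S_i = -9 - 9*i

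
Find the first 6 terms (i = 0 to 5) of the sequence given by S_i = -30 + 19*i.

This is an arithmetic sequence.
i=0: S_0 = -30 + 19*0 = -30
i=1: S_1 = -30 + 19*1 = -11
i=2: S_2 = -30 + 19*2 = 8
i=3: S_3 = -30 + 19*3 = 27
i=4: S_4 = -30 + 19*4 = 46
i=5: S_5 = -30 + 19*5 = 65
The first 6 terms are: [-30, -11, 8, 27, 46, 65]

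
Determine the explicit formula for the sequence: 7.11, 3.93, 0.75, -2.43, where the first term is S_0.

Check differences: 3.93 - 7.11 = -3.18
0.75 - 3.93 = -3.18
Common difference d = -3.18.
First term a = 7.11.
Formula: S_i = 7.11 - 3.18*i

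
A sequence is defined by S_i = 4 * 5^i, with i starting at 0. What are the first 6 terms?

This is a geometric sequence.
i=0: S_0 = 4 * 5^0 = 4
i=1: S_1 = 4 * 5^1 = 20
i=2: S_2 = 4 * 5^2 = 100
i=3: S_3 = 4 * 5^3 = 500
i=4: S_4 = 4 * 5^4 = 2500
i=5: S_5 = 4 * 5^5 = 12500
The first 6 terms are: [4, 20, 100, 500, 2500, 12500]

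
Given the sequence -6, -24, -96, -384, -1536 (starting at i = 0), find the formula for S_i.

Check ratios: -24 / -6 = 4.0
Common ratio r = 4.
First term a = -6.
Formula: S_i = -6 * 4^i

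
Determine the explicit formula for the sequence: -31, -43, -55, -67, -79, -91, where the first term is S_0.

Check differences: -43 - -31 = -12
-55 - -43 = -12
Common difference d = -12.
First term a = -31.
Formula: S_i = -31 - 12*i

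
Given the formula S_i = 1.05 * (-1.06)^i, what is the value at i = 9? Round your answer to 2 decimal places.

S_9 = 1.05 * (-1.06)^9 ≈ 1.05 * -1.6895 ≈ -1.77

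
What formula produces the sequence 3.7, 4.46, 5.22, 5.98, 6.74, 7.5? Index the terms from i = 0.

Check differences: 4.46 - 3.7 = 0.76
5.22 - 4.46 = 0.76
Common difference d = 0.76.
First term a = 3.7.
Formula: S_i = 3.70 + 0.76*i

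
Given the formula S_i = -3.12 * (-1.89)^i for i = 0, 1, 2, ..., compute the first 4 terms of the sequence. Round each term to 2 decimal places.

This is a geometric sequence.
i=0: S_0 = -3.12 * (-1.89)^0 = -3.12
i=1: S_1 = -3.12 * (-1.89)^1 ≈ 5.9
i=2: S_2 = -3.12 * (-1.89)^2 ≈ -11.14
i=3: S_3 = -3.12 * (-1.89)^3 ≈ 21.06
The first 4 terms are: [-3.12, 5.9, -11.14, 21.06]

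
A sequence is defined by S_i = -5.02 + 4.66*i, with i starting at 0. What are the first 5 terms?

This is an arithmetic sequence.
i=0: S_0 = -5.02 + 4.66*0 = -5.02
i=1: S_1 = -5.02 + 4.66*1 = -0.36
i=2: S_2 = -5.02 + 4.66*2 = 4.3
i=3: S_3 = -5.02 + 4.66*3 = 8.96
i=4: S_4 = -5.02 + 4.66*4 = 13.62
The first 5 terms are: [-5.02, -0.36, 4.3, 8.96, 13.62]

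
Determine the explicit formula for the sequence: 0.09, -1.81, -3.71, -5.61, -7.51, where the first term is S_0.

Check differences: -1.81 - 0.09 = -1.9
-3.71 - -1.81 = -1.9
Common difference d = -1.9.
First term a = 0.09.
Formula: S_i = 0.09 - 1.90*i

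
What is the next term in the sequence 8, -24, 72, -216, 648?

Ratios: -24 / 8 = -3.0
This is a geometric sequence with common ratio r = -3.
Next term = 648 * -3 = -1944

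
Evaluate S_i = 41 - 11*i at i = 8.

S_8 = 41 + -11*8 = 41 + -88 = -47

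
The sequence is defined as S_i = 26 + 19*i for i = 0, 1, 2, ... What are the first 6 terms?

This is an arithmetic sequence.
i=0: S_0 = 26 + 19*0 = 26
i=1: S_1 = 26 + 19*1 = 45
i=2: S_2 = 26 + 19*2 = 64
i=3: S_3 = 26 + 19*3 = 83
i=4: S_4 = 26 + 19*4 = 102
i=5: S_5 = 26 + 19*5 = 121
The first 6 terms are: [26, 45, 64, 83, 102, 121]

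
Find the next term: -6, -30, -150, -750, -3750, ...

Ratios: -30 / -6 = 5.0
This is a geometric sequence with common ratio r = 5.
Next term = -3750 * 5 = -18750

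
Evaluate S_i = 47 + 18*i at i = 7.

S_7 = 47 + 18*7 = 47 + 126 = 173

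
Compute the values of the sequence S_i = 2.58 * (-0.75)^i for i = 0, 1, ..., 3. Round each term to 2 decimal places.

This is a geometric sequence.
i=0: S_0 = 2.58 * (-0.75)^0 = 2.58
i=1: S_1 = 2.58 * (-0.75)^1 ≈ -1.94
i=2: S_2 = 2.58 * (-0.75)^2 ≈ 1.45
i=3: S_3 = 2.58 * (-0.75)^3 ≈ -1.09
The first 4 terms are: [2.58, -1.94, 1.45, -1.09]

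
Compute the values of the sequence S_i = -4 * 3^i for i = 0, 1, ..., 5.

This is a geometric sequence.
i=0: S_0 = -4 * 3^0 = -4
i=1: S_1 = -4 * 3^1 = -12
i=2: S_2 = -4 * 3^2 = -36
i=3: S_3 = -4 * 3^3 = -108
i=4: S_4 = -4 * 3^4 = -324
i=5: S_5 = -4 * 3^5 = -972
The first 6 terms are: [-4, -12, -36, -108, -324, -972]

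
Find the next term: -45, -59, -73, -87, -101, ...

Differences: -59 - -45 = -14
This is an arithmetic sequence with common difference d = -14.
Next term = -101 + -14 = -115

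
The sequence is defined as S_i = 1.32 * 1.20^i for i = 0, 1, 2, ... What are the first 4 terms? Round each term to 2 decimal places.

This is a geometric sequence.
i=0: S_0 = 1.32 * 1.2^0 = 1.32
i=1: S_1 = 1.32 * 1.2^1 ≈ 1.58
i=2: S_2 = 1.32 * 1.2^2 ≈ 1.9
i=3: S_3 = 1.32 * 1.2^3 ≈ 2.28
The first 4 terms are: [1.32, 1.58, 1.9, 2.28]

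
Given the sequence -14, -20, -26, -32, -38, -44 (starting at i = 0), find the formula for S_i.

Check differences: -20 - -14 = -6
-26 - -20 = -6
Common difference d = -6.
First term a = -14.
Formula: S_i = -14 - 6*i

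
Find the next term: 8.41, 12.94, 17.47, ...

Differences: 12.94 - 8.41 = 4.53
This is an arithmetic sequence with common difference d = 4.53.
Next term = 17.47 + 4.53 = 22.0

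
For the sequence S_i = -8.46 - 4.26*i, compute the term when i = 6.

S_6 = -8.46 + -4.26*6 = -8.46 + -25.56 = -34.02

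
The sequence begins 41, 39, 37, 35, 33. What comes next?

Differences: 39 - 41 = -2
This is an arithmetic sequence with common difference d = -2.
Next term = 33 + -2 = 31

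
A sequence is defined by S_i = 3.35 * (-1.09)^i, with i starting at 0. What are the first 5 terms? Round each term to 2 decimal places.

This is a geometric sequence.
i=0: S_0 = 3.35 * (-1.09)^0 = 3.35
i=1: S_1 = 3.35 * (-1.09)^1 ≈ -3.65
i=2: S_2 = 3.35 * (-1.09)^2 ≈ 3.98
i=3: S_3 = 3.35 * (-1.09)^3 ≈ -4.34
i=4: S_4 = 3.35 * (-1.09)^4 ≈ 4.73
The first 5 terms are: [3.35, -3.65, 3.98, -4.34, 4.73]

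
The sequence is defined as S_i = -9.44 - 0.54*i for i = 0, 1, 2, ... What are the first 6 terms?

This is an arithmetic sequence.
i=0: S_0 = -9.44 + -0.54*0 = -9.44
i=1: S_1 = -9.44 + -0.54*1 = -9.98
i=2: S_2 = -9.44 + -0.54*2 = -10.52
i=3: S_3 = -9.44 + -0.54*3 = -11.06
i=4: S_4 = -9.44 + -0.54*4 = -11.6
i=5: S_5 = -9.44 + -0.54*5 = -12.14
The first 6 terms are: [-9.44, -9.98, -10.52, -11.06, -11.6, -12.14]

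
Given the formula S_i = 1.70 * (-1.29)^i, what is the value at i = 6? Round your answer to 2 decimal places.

S_6 = 1.7 * (-1.29)^6 ≈ 1.7 * 4.6083 ≈ 7.83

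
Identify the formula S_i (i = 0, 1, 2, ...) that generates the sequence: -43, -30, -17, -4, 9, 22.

Check differences: -30 - -43 = 13
-17 - -30 = 13
Common difference d = 13.
First term a = -43.
Formula: S_i = -43 + 13*i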